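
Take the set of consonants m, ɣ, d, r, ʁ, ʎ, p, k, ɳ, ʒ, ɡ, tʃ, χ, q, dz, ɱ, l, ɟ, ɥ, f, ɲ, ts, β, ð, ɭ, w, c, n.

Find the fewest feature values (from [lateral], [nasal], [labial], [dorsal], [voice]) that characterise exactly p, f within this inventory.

[−voice, +labial]

Every target segment is [−voice], [+labial]; each remaining inventory member fails at least one of these. Each conjunct is needed — [+labial] alone would also admit /m, ɱ, ɥ, β, …/; [−voice] alone would also admit /k, tʃ, χ, q, …/ — and no other single listed feature has exactly this extension, so two is the minimum.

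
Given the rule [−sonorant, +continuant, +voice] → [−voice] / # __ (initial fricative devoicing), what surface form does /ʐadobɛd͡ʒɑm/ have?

[ʂadobɛd͡ʒɑm]

/ʐ/ satisfies [−sonorant, +continuant, +voice] and sits in # __. The [−voice] counterpart of the voiced retroflex fricative is /ʂ/. Other segments in /ʐadobɛd͡ʒɑm/ either fail the structural description or are not in the environment, so the surface form is [ʂadobɛd͡ʒɑm].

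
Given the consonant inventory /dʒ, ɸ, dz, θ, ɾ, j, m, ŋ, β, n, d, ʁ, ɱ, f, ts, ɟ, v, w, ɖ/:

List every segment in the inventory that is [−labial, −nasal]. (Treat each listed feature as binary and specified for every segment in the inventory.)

The [−labial] segments are /dʒ, dz, θ, ɾ, j, ŋ, n, d, ʁ, ts, ɟ, ɖ/.
Within that set, [−nasal] leaves /dʒ, dz, θ, ɾ, j, d, ʁ, ts, ɟ, ɖ/.

dʒ, dz, θ, ɾ, j, d, ʁ, ts, ɟ, ɖ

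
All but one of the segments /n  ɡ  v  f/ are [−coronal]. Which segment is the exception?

n

/f, ɡ, v/ are all [−coronal]; /n/ (alveolar nasal) is [+coronal].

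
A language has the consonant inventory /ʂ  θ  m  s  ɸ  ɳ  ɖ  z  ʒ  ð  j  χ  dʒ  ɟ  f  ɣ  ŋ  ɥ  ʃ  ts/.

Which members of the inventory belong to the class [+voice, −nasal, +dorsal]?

j, ɟ, ɣ, ɥ

Checking each segment against [+voice], [−nasal], [+dorsal]: /j/ (palatal glide), /ɟ/ (voiced palatal stop), /ɣ/ (voiced velar fricative), /ɥ/ (labial-palatal glide) satisfy every feature; every other segment in the inventory fails at least one.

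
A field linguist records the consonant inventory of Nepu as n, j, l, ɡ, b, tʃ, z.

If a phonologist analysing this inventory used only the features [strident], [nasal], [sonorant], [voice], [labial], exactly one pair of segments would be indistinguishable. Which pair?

Both /l/ and /j/ are [−strident], [−nasal], [+sonorant], [+voice], [−labial]. Since the list omits [lateral] and [dorsal] — which do distinguish the alveolar lateral approximant from the palatal glide — this pair collapses; all other pairs remain distinct.

l, j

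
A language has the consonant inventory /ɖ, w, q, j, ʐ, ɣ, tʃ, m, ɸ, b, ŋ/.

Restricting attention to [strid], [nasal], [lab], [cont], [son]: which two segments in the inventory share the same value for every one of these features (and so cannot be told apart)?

ɖ, q

Both /ɖ/ and /q/ are [-strident], [-nasal], [-labial], [-continuant], [-sonorant]. Since the list omits [voice], [coronal] and [dorsal] — which do distinguish the voiced retroflex stop from the voiceless uvular stop — this pair collapses; all other pairs remain distinct.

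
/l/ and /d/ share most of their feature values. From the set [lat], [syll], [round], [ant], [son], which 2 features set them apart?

/l/ (alveolar lateral approximant) and /d/ (voiced alveolar stop) agree on [−syllabic], [−round], [+anterior]. They differ on [sonorant] (/l/ [+], /d/ [−]), [lateral] (/l/ [+], /d/ [−]).

[sonorant], [lateral]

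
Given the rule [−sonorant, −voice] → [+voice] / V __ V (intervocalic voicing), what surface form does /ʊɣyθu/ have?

/θ/ satisfies [−sonorant, −voice] and sits in V __ V. The [+voice] counterpart of the voiceless dental fricative is /ð/. Other segments in /ʊɣyθu/ either fail the structural description or are not in the environment, so the surface form is [ʊɣyðu].

[ʊɣyðu]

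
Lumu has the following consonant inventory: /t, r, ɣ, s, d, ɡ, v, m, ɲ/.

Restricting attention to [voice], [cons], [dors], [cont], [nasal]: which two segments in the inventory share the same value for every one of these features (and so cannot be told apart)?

/r/ (alveolar trill) and /v/ (voiced labiodental fricative) are both [+voice], [+consonantal], [-dorsal], [+continuant], [-nasal], so none of the listed features separates them. (They do differ in [sonorant], [labial] and [coronal], which are not among the given features.) Every other pair in the inventory differs on at least one listed feature.

r, v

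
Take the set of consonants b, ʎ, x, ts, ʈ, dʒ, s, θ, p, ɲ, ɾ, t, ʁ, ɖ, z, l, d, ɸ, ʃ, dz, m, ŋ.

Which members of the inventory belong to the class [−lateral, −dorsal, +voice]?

b, dʒ, ɾ, ɖ, z, d, dz, m

Eliminate segments failing any feature: /ʎ, l/ are [+lateral]; /x, ɲ, ʁ, ŋ/ are [+dorsal]; /ts, ʈ, s, θ, p, t, ɸ, ʃ/ are [−voice]. The remaining /b, dʒ, ɾ, ɖ, z, d, dz, m/ satisfy [−lateral], [−dorsal], [+voice].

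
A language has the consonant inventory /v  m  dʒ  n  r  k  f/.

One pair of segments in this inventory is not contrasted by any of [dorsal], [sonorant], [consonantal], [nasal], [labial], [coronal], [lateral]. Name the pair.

v, f

Both /v/ and /f/ are [-dorsal], [-sonorant], [+consonantal], [-nasal], [+labial], [-coronal], [-lateral]. Since the list omits [voice] — which does distinguish the voiced labiodental fricative from the voiceless labiodental fricative — this pair collapses; all other pairs remain distinct.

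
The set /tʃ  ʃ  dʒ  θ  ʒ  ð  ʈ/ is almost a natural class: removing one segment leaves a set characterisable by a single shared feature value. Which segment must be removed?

ʈ

The remaining segments after removing /ʈ/ share [+distributed]; /ʈ/ (voiceless retroflex stop) is [−distributed]. For every other candidate removal, the leftover set fails to share any single feature value that the removed segment lacks.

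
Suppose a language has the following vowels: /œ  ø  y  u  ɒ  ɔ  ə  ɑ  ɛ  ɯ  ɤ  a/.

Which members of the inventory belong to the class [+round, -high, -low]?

œ, ø, ɔ

First, the [+round] segments are /œ, ø, y, u, ɒ, ɔ/.
Then [-high] gives /œ, ø, ɒ, ɔ/.
Intersecting with [-low] leaves /œ, ø, ɔ/.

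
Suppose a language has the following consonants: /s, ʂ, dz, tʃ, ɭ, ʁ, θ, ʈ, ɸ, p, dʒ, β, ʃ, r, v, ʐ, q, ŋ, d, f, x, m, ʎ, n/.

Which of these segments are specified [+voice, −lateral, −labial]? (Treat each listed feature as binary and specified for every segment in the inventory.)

dz, ʁ, dʒ, r, ʐ, ŋ, d, n

The [+voice] segments are /dz, ɭ, ʁ, dʒ, β, r, v, ʐ, ŋ, d, m, ʎ, n/.
Within that set, [−lateral] gives /dz, ʁ, dʒ, β, r, v, ʐ, ŋ, d, m, n/.
Intersecting with [−labial] leaves /dz, ʁ, dʒ, r, ʐ, ŋ, d, n/.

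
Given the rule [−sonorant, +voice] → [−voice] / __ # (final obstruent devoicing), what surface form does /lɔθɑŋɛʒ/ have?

/ʒ/ satisfies [−sonorant, +voice] and sits in __ #. The [−voice] counterpart of the voiced postalveolar fricative is /ʃ/. Other segments in /lɔθɑŋɛʒ/ either fail the structural description or are not in the environment, so the surface form is [lɔθɑŋɛʃ].

[lɔθɑŋɛʃ]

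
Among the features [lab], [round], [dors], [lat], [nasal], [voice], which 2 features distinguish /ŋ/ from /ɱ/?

[labial], [dorsal]

/ŋ/ (velar nasal) and /ɱ/ (labiodental nasal) agree on [-round], [-lateral], [+nasal], [+voice]. They differ on [labial] (/ŋ/ [-], /ɱ/ [+]), [dorsal] (/ŋ/ [+], /ɱ/ [-]).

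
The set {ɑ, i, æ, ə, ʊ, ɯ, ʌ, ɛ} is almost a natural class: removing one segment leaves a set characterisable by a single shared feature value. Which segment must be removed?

ʊ

/ɯ, ʌ, i, æ, ɛ, ɑ, ə/ are all [-round], but /ʊ/ (high back rounded lax vowel) is [+round]. No other single segment can be removed to leave a set sharing one feature value that the removed segment lacks, so /ʊ/ is the odd one out.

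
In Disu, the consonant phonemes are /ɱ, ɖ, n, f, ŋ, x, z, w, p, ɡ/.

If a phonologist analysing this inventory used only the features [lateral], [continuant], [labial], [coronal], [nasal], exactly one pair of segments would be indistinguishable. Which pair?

f, w

On the given features, /f/ and /w/ have an identical profile: [-lateral], [+continuant], [+labial], [-coronal], [-nasal]. No other two segments in the inventory coincide on all 5 features. (They do differ in [sonorant], [voice], [round] and [dorsal], which are not among the given features.)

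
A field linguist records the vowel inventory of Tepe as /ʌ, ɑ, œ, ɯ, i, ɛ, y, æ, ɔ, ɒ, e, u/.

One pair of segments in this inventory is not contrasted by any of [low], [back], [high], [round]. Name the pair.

/ɛ/ (mid front unrounded lax vowel) and /e/ (mid front unrounded tense vowel) are both [−low], [−back], [−high], [−round], so none of the listed features separates them. (They do differ in [tense], which is not among the given features.) Every other pair in the inventory differs on at least one listed feature.

ɛ, e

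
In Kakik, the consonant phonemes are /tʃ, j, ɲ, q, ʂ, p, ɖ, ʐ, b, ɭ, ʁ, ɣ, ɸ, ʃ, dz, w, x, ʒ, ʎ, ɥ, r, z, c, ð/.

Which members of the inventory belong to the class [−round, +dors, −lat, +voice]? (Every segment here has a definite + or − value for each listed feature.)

j, ɲ, ʁ, ɣ

Eliminate segments failing any feature: /tʃ, ʂ, p, ɖ, ʐ, b, ɭ, ɸ, ʃ, dz, ʒ, r, z, ð/ are [−dorsal]; /q, x, c/ are [−voice]; /w, ɥ/ are [+round]; /ʎ/ is [+lateral]. The remaining /j, ɲ, ʁ, ɣ/ satisfy [−round], [+dorsal], [−lateral], [+voice].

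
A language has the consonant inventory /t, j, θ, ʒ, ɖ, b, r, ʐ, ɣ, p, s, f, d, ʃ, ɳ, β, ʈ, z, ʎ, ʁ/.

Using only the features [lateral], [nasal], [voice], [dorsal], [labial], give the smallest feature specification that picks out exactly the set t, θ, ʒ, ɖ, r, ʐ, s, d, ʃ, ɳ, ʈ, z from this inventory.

[−labial, −dorsal]

The class [−labial], [−dorsal] has exactly /t, θ, ʒ, ɖ, r, ʐ, s, d, ʃ, ɳ, ʈ, z/ as its extension in this inventory. No smaller conjunction from the listed features achieves this: [−dorsal] alone would also admit /b, p, f, β/; [−labial] alone would also admit /j, ɣ, ʎ, ʁ/; and checking the remaining single features turns up none with this extension.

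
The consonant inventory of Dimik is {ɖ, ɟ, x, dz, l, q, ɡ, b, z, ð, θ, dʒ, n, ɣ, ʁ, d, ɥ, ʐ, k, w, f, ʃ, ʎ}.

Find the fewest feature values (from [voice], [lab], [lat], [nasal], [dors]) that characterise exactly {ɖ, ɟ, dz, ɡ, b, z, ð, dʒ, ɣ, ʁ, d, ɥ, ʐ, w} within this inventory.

[+voice, -nasal, -lat]

/ɖ, ɟ, dz, ɡ, b, z, ð, dʒ, ɣ, ʁ, d, ɥ, ʐ, w/ are all [+voice], [-nasal], [-lateral], and no other segment in the inventory matches all three values. Dropping any one of them over-generates: [-nasal, -lateral] alone would also admit /x, q, θ, k, …/; [+voice, -lateral] alone would also admit /n/; [+voice, -nasal] alone would also admit /l, ʎ/. No other combination of two listed features picks out exactly this set either, so fewer than three features will not do.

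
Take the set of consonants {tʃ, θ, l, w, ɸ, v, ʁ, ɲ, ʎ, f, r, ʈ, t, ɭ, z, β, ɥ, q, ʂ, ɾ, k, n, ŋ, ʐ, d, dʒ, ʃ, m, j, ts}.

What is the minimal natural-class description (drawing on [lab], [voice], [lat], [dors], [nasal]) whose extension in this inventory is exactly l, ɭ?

[+lat, -dors]

Every target segment is [+lateral], [-dorsal]; each remaining inventory member fails at least one of these. Each conjunct is needed — [-dorsal] alone would also admit /tʃ, θ, ɸ, v, …/; [+lateral] alone would also admit /ʎ/ — and no other single listed feature has exactly this extension, so two is the minimum.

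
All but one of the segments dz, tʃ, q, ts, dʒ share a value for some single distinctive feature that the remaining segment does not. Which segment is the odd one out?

q

[delayed release] (equivalently [strident], [coronal], [dorsal]) groups all but one: /dʒ, tʃ, ts, dz/ share [+delayed release] while /q/ (voiceless uvular stop) alone is [-delayed release]. Removing any other segment would not leave a single-feature class that excludes it.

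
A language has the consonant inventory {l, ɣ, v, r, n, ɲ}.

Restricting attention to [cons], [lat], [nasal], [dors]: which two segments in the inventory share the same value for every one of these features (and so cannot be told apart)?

v, r

Both /v/ and /r/ are [+consonantal], [−lateral], [−nasal], [−dorsal]. Since the list omits [sonorant], [labial] and [coronal] — which do distinguish the voiced labiodental fricative from the alveolar trill — this pair collapses; all other pairs remain distinct.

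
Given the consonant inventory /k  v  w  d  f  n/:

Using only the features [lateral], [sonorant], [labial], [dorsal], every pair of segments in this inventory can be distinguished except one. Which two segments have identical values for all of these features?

Both /v/ and /f/ are [-lateral], [-sonorant], [+labial], [-dorsal]. Since the list omits [voice] — which does distinguish the voiced labiodental fricative from the voiceless labiodental fricative — this pair collapses; all other pairs remain distinct.

v, f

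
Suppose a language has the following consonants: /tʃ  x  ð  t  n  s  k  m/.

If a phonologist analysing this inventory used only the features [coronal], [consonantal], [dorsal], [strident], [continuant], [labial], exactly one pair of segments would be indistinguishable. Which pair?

/t/ (voiceless alveolar stop) and /n/ (alveolar nasal) are both [+coronal], [+consonantal], [-dorsal], [-strident], [-continuant], [-labial], so none of the listed features separates them. (They do differ in [sonorant], [voice] and [nasal], which are not among the given features.) Every other pair in the inventory differs on at least one listed feature.

t, n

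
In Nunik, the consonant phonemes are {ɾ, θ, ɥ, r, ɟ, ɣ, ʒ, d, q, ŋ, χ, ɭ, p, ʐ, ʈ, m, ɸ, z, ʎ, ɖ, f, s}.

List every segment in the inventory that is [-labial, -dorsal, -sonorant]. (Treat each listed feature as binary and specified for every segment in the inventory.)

Eliminate segments failing any feature: /ɾ, r, ɭ/ are [+sonorant]; /ɥ, p, m, ɸ, f/ are [+labial]; /ɟ, ɣ, q, ŋ, χ, ʎ/ are [+dorsal]. The remaining /θ, ʒ, d, ʐ, ʈ, z, ɖ, s/ satisfy [-labial], [-dorsal], [-sonorant].

θ, ʒ, d, ʐ, ʈ, z, ɖ, s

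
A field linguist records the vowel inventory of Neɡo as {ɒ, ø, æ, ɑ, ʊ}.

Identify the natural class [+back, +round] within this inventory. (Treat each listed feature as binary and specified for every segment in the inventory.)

ɒ, ʊ

Eliminate segments failing any feature: /ø, æ/ are [-back]; /ɑ/ is [-round]. The remaining /ɒ, ʊ/ satisfy [+back], [+round].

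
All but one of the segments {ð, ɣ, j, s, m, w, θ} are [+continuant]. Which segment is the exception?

/ð, θ, ɣ, j, w, s/ are all [+continuant]; /m/ (bilabial nasal) is [-continuant].

m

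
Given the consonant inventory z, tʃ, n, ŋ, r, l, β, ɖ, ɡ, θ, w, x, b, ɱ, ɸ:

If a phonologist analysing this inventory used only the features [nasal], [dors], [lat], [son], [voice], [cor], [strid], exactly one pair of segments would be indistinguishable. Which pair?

Both /β/ and /b/ are [-nasal], [-dorsal], [-lateral], [-sonorant], [+voice], [-coronal], [-strident]. Since the list omits [continuant] — which does distinguish the voiced bilabial fricative from the voiced bilabial stop — this pair collapses; all other pairs remain distinct.

β, b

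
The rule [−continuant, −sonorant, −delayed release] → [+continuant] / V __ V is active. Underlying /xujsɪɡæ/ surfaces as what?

[xujsɪɣæ]

The only segment in the rule's environment that also matches [−continuant, −sonorant, −delayed release] is /ɡ/. Applying [+continuant] turns the voiced velar stop into /ɣ/ (voiced velar fricative), giving [xujsɪɣæ].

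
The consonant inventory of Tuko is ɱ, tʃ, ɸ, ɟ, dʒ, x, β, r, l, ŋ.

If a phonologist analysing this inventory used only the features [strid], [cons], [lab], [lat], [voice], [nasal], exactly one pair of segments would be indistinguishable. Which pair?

/ɟ/ (voiced palatal stop) and /r/ (alveolar trill) are both [−strident], [+consonantal], [−labial], [−lateral], [+voice], [−nasal], so none of the listed features separates them. (They do differ in [sonorant], [continuant] and [dorsal], which are not among the given features.) Every other pair in the inventory differs on at least one listed feature.

ɟ, r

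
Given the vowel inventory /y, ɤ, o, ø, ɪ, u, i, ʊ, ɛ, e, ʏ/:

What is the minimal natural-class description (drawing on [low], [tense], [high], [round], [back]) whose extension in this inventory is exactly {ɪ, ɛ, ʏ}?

[−back, −tense]

The class [−back], [−tense] has exactly /ɪ, ɛ, ʏ/ as its extension in this inventory. No smaller conjunction from the listed features achieves this: [−tense] alone would also admit /ʊ/; [−back] alone would also admit /y, ø, i, e/; and checking the remaining single features turns up none with this extension.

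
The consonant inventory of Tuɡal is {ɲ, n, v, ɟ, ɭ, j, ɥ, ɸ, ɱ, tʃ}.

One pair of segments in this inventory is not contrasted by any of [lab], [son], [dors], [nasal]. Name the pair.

v, ɸ

On the given features, /v/ and /ɸ/ have an identical profile: [+labial], [-sonorant], [-dorsal], [-nasal]. No other two segments in the inventory coincide on all 4 features. (They do differ in [voice], which is not among the given features.)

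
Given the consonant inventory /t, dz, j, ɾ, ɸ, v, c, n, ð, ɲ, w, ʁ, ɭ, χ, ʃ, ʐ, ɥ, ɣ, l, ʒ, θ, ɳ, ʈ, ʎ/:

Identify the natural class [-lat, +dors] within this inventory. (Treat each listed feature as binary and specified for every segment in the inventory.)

j, c, ɲ, w, ʁ, χ, ɥ, ɣ

First, the [-lateral] segments are /t, dz, j, ɾ, ɸ, v, c, n, ð, ɲ, w, ʁ, χ, ʃ, ʐ, ɥ, ɣ, ʒ, θ, ɳ, ʈ/.
Of those, [+dorsal] leaves /j, c, ɲ, w, ʁ, χ, ɥ, ɣ/.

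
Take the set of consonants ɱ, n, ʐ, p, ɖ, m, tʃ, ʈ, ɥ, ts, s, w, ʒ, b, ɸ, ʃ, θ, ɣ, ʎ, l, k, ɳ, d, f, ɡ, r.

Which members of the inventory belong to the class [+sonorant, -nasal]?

ɥ, w, ʎ, l, r

First, the [+sonorant] segments are /ɱ, n, m, ɥ, w, ʎ, l, ɳ, r/.
Among these, [-nasal] leaves /ɥ, w, ʎ, l, r/.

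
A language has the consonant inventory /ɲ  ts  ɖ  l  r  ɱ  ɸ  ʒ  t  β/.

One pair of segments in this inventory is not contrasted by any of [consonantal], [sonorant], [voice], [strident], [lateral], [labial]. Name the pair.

Both /ɲ/ and /r/ are [+consonantal], [+sonorant], [+voice], [-strident], [-lateral], [-labial]. Since the list omits [nasal], [continuant] and [dorsal] — which do distinguish the palatal nasal from the alveolar trill — this pair collapses; all other pairs remain distinct.

ɲ, r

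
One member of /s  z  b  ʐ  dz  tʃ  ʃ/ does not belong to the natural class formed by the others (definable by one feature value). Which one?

/dz, s, z, ʐ, ʃ, tʃ/ are all [+strident], but /b/ (voiced bilabial stop) is [−strident]. No other single segment can be removed to leave a set sharing one feature value that the removed segment lacks, so /b/ is the odd one out.

b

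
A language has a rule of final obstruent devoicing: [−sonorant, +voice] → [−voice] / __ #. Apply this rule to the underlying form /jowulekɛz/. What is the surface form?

[jowulekɛs]

Only the final segment /z/ is both word-final and matches the structural description. It is a voiced alveolar fricative, so [−sonorant, +voice] holds; changing it to [−voice] with all other features held fixed yields /s/ (voiceless alveolar fricative). No other segment meets both the structural description and the environment, so the output is [jowulekɛs].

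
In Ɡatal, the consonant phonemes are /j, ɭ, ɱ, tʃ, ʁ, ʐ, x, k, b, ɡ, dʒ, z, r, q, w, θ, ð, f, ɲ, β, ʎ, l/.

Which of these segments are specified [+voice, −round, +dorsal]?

j, ʁ, ɡ, ɲ, ʎ

Checking each segment against [+voice], [−round], [+dorsal]: /j/ (palatal glide), /ʁ/ (voiced uvular fricative), /ɡ/ (voiced velar stop), /ɲ/ (palatal nasal), /ʎ/ (palatal lateral approximant) satisfy every feature; every other segment in the inventory fails at least one.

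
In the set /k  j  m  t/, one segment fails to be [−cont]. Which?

j

Every segment except /j/ is [−continuant]. /j/ (palatal glide) is [+continuant], so it is the exception.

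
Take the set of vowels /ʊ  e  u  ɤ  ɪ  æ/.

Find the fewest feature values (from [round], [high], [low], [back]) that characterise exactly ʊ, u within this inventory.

Every target segment is [+round] and no other inventory member is, so one feature is enough.

[+round]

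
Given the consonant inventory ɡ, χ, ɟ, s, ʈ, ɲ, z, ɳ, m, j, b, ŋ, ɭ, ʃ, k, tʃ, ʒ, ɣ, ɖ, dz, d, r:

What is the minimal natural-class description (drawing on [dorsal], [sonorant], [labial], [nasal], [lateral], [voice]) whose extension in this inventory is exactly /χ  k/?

[−voice, +dorsal]

/χ, k/ are all [−voice], [+dorsal], and no other segment in the inventory matches both values. Dropping any one of them over-generates: [+dorsal] alone would also admit /ɡ, ɟ, ɲ, j, …/; [−voice] alone would also admit /s, ʈ, ʃ, tʃ/. No other single listed feature picks out exactly this set either, so fewer than two features will not do.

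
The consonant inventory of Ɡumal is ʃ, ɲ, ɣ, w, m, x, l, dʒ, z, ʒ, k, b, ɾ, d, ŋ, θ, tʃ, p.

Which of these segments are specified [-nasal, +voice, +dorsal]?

ɣ, w

Eliminate segments failing any feature: /ʃ, x, k, θ, tʃ, p/ are [-voice]; /ɲ, m, ŋ/ are [+nasal]; /l, dʒ, z, ʒ, b, ɾ, d/ are [-dorsal]. The remaining /ɣ, w/ satisfy [-nasal], [+voice], [+dorsal].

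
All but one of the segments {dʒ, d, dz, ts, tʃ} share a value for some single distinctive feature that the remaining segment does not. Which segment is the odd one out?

The remaining segments after removing /d/ share [+delayed release]; /d/ (voiced alveolar stop) is [−delayed release]. For every other candidate removal, the leftover set fails to share any single feature value that the removed segment lacks.

d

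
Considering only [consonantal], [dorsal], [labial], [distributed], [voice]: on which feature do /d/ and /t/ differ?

[voice]

/d/ (voiced alveolar stop) and /t/ (voiceless alveolar stop) agree on [+consonantal], [-dorsal], [-labial], [-distributed]. They differ on [voice] (/d/ [+], /t/ [-]).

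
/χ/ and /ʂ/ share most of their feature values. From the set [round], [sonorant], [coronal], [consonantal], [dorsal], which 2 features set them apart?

/χ/ (voiceless uvular fricative) and /ʂ/ (voiceless retroflex fricative) agree on [−round], [−sonorant], [+consonantal]. They differ on [coronal] (/χ/ [−], /ʂ/ [+]), [dorsal] (/χ/ [+], /ʂ/ [−]).

[coronal], [dorsal]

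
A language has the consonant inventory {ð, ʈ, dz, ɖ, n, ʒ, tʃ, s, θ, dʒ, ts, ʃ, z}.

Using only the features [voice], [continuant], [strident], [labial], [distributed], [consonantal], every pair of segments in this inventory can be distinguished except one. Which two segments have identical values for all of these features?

ɖ, n

Both /ɖ/ and /n/ are [+voice], [-continuant], [-strident], [-labial], [-distributed], [+consonantal]. Since the list omits [sonorant], [nasal] and [anterior] — which do distinguish the voiced retroflex stop from the alveolar nasal — this pair collapses; all other pairs remain distinct.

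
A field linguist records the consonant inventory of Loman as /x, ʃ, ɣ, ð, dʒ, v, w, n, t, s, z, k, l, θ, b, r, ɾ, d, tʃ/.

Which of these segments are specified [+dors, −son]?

Checking each segment against [+dorsal], [−sonorant]: /x/ (voiceless velar fricative), /ɣ/ (voiced velar fricative), /k/ (voiceless velar stop) satisfy every feature; every other segment in the inventory fails at least one.

x, ɣ, k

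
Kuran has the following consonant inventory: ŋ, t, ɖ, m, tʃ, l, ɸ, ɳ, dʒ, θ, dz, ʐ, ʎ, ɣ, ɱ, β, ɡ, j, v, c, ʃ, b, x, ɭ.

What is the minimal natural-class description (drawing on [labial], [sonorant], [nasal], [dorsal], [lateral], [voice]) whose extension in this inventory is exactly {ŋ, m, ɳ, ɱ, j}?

/ŋ, m, ɳ, ɱ, j/ are all [+sonorant], [−lateral], and no other segment in the inventory matches both values. Dropping any one of them over-generates: [−lateral] alone would also admit /t, ɖ, tʃ, ɸ, …/; [+sonorant] alone would also admit /l, ʎ, ɭ/. No other single listed feature picks out exactly this set either, so fewer than two features will not do.

[+sonorant, −lateral]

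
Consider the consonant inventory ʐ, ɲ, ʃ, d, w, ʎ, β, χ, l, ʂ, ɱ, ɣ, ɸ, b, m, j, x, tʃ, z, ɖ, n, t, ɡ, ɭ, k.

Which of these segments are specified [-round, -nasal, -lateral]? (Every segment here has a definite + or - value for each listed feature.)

ʐ, ʃ, d, β, χ, ʂ, ɣ, ɸ, b, j, x, tʃ, z, ɖ, t, ɡ, k

Checking each segment against [-round], [-nasal], [-lateral]: /ʐ/ (voiced retroflex fricative), /ʃ/ (voiceless postalveolar fricative), /d/ (voiced alveolar stop), /β/ (voiced bilabial fricative), /χ/ (voiceless uvular fricative), /ʂ/ (voiceless retroflex fricative), among others, satisfy every feature; every other segment in the inventory fails at least one.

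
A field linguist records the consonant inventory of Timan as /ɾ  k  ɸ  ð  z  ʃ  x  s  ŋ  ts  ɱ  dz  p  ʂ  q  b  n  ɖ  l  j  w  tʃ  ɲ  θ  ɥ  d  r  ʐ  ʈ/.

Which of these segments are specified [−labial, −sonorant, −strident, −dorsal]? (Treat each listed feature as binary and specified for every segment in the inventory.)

Eliminate segments failing any feature: /ɾ, ŋ, n, l, j, ɲ, r/ are [+sonorant]; /k, x, q/ are [+dorsal]; /ɸ, ɱ, p, b, w, ɥ/ are [+labial]; /z, ʃ, s, ts, dz, ʂ, tʃ, ʐ/ are [+strident]. The remaining /ð, ɖ, θ, d, ʈ/ satisfy [−labial], [−sonorant], [−strident], [−dorsal].

ð, ɖ, θ, d, ʈ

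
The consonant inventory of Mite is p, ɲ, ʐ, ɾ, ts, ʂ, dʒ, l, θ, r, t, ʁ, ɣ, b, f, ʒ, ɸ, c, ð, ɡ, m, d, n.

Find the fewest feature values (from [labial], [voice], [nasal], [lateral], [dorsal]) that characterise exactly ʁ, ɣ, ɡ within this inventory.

[+voice, -nasal, +dorsal]

Every target segment is [+voice], [-nasal], [+dorsal]; each remaining inventory member fails at least one of these. Each conjunct is needed — [-nasal, +dorsal] alone would also admit /c/; [+voice, +dorsal] alone would also admit /ɲ/; [+voice, -nasal] alone would also admit /ʐ, ɾ, dʒ, l, …/ — and no other combination of two listed features has exactly this extension, so three is the minimum.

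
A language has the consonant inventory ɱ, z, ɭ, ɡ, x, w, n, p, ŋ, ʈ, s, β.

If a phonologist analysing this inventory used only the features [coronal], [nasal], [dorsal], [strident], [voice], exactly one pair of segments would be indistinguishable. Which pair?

ɡ, w

/ɡ/ (voiced velar stop) and /w/ (labial-velar glide) are both [−coronal], [−nasal], [+dorsal], [−strident], [+voice], so none of the listed features separates them. (They do differ in [sonorant], [continuant], [labial] and [round], which are not among the given features.) Every other pair in the inventory differs on at least one listed feature.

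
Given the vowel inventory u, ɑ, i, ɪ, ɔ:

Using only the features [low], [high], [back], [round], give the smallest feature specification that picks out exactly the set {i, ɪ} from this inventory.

[−back]

The target set is precisely the extension of [−back] in this inventory.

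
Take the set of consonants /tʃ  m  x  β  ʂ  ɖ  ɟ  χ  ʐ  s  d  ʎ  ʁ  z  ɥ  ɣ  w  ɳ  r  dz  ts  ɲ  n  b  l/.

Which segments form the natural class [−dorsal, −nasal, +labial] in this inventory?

β, b

Eliminate segments failing any feature: /tʃ, ʂ, ɖ, ʐ, s, d, z, r, dz, ts, l/ are [−labial]; /m, ɳ, n/ are [+nasal]; /x, ɟ, χ, ʎ, ʁ, ɥ, ɣ, w, ɲ/ are [+dorsal]. The remaining /β, b/ satisfy [−dorsal], [−nasal], [+labial].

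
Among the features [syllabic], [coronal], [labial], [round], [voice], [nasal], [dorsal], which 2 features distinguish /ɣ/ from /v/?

The two segments share [-syllabic], [-coronal], [-round], [+voice], [-nasal]. The only features from the list on which they differ: /ɣ/ is [-labial] while /v/ is [+labial]; /ɣ/ is [+dorsal] while /v/ is [-dorsal].

[labial], [dorsal]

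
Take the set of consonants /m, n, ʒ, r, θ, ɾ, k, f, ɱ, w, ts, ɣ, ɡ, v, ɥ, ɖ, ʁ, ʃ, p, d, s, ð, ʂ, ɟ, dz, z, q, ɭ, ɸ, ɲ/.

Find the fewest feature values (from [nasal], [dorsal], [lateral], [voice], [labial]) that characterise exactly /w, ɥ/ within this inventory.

The class [+labial], [+dorsal] has exactly /w, ɥ/ as its extension in this inventory. No smaller conjunction from the listed features achieves this: [+dorsal] alone would also admit /k, ɣ, ɡ, ʁ, …/; [+labial] alone would also admit /m, f, ɱ, v, …/; and checking the remaining single features turns up none with this extension.

[+labial, +dorsal]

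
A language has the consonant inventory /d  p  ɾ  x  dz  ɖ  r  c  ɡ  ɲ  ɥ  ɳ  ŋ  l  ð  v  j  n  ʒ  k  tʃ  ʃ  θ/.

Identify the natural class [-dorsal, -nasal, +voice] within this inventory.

First, the [-dorsal] segments are /d, p, ɾ, dz, ɖ, r, ɳ, l, ð, v, n, ʒ, tʃ, ʃ, θ/.
Then [-nasal] gives /d, p, ɾ, dz, ɖ, r, l, ð, v, ʒ, tʃ, ʃ, θ/.
Intersecting with [+voice] leaves /d, ɾ, dz, ɖ, r, l, ð, v, ʒ/.

d, ɾ, dz, ɖ, r, l, ð, v, ʒ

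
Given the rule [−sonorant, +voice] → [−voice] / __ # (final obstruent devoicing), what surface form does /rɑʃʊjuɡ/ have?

[rɑʃʊjuk]

Only the final segment /ɡ/ is both word-final and matches the structural description. It is a voiced velar stop, so [−sonorant, +voice] holds; changing it to [−voice] with all other features held fixed yields /k/ (voiceless velar stop). No other segment meets both the structural description and the environment, so the output is [rɑʃʊjuk].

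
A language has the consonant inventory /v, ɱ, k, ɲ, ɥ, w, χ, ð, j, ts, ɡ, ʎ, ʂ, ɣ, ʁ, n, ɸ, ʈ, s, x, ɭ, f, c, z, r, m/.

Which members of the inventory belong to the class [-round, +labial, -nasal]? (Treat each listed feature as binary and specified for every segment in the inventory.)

v, ɸ, f

Checking each segment against [-round], [+labial], [-nasal]: /v/ (voiced labiodental fricative), /ɸ/ (voiceless bilabial fricative), /f/ (voiceless labiodental fricative) satisfy every feature; every other segment in the inventory fails at least one.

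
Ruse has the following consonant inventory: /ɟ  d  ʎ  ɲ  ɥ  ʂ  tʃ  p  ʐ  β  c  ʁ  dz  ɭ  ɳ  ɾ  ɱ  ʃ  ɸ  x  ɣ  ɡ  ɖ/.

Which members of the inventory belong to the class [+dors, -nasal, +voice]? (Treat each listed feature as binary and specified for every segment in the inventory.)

First, the [+dorsal] segments are /ɟ, ʎ, ɲ, ɥ, c, ʁ, x, ɣ, ɡ/.
Among these, [-nasal] gives /ɟ, ʎ, ɥ, c, ʁ, x, ɣ, ɡ/.
Of those, [+voice] leaves /ɟ, ʎ, ɥ, ʁ, ɣ, ɡ/.

ɟ, ʎ, ɥ, ʁ, ɣ, ɡ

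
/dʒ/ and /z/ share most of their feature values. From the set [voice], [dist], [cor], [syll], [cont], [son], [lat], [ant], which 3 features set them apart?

[continuant], [anterior], [distributed]

/dʒ/ is the voiced postalveolar affricate and /z/ is the voiced alveolar fricative. Both are [+voice], [+coronal], [-syllabic], [-sonorant], [-lateral]. /dʒ/ is [-continuant] while /z/ is [+continuant]; /dʒ/ is [-anterior] while /z/ is [+anterior]; /dʒ/ is [+distributed] while /z/ is [-distributed], so the distinguishing features are [continuant], [anterior], [distributed].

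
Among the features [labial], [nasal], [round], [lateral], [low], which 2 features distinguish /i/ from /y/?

[labial], [round]

The two segments share [−nasal], [−lateral], [−low]. The only features from the list on which they differ: /i/ is [−labial] while /y/ is [+labial]; /i/ is [−round] while /y/ is [+round].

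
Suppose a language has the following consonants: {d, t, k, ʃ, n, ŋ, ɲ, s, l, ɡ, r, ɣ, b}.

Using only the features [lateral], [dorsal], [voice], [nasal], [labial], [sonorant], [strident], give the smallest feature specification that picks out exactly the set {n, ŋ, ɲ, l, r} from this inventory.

Every target segment is [+sonorant] and no other inventory member is, so one feature is enough.

[+sonorant]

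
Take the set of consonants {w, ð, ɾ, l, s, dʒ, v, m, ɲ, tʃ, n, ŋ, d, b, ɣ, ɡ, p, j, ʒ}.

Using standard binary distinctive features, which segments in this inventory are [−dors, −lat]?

ð, ɾ, s, dʒ, v, m, tʃ, n, d, b, p, ʒ

The [−dorsal] segments are /ð, ɾ, l, s, dʒ, v, m, tʃ, n, d, b, p, ʒ/.
Among these, [−lateral] leaves /ð, ɾ, s, dʒ, v, m, tʃ, n, d, b, p, ʒ/.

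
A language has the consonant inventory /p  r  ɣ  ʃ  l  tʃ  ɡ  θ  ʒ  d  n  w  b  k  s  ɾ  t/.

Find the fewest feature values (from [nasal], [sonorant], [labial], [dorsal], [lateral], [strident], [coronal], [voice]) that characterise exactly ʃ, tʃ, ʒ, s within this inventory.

The target set is precisely the extension of [+strident] in this inventory.

[+strident]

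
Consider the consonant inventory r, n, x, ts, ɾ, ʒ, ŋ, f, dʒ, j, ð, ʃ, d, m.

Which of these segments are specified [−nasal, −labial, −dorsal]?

Eliminate segments failing any feature: /n, ŋ, m/ are [+nasal]; /x, j/ are [+dorsal]; /f/ is [+labial]. The remaining /r, ts, ɾ, ʒ, dʒ, ð, ʃ, d/ satisfy [−nasal], [−labial], [−dorsal].

r, ts, ɾ, ʒ, dʒ, ð, ʃ, d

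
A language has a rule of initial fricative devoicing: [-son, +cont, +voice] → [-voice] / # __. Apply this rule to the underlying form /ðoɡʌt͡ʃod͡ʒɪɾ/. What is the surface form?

Only the initial segment /ð/ is both word-initial and matches the structural description. It is a voiced dental fricative, so [-son, +cont, +voice] holds; changing it to [-voice] with all other features held fixed yields /θ/ (voiceless dental fricative). No other segment meets both the structural description and the environment, so the output is [θoɡʌt͡ʃod͡ʒɪɾ].

[θoɡʌt͡ʃod͡ʒɪɾ]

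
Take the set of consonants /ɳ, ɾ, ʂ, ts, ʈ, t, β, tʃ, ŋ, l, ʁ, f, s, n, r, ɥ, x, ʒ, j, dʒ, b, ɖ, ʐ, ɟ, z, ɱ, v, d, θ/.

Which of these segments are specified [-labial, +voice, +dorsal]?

ŋ, ʁ, j, ɟ

Checking each segment against [-labial], [+voice], [+dorsal]: /ŋ/ (velar nasal), /ʁ/ (voiced uvular fricative), /j/ (palatal glide), /ɟ/ (voiced palatal stop) satisfy every feature; every other segment in the inventory fails at least one.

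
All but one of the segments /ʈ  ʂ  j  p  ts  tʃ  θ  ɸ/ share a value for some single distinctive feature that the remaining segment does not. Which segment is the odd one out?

j

/θ, ʈ, ʂ, tʃ, ɸ, p, ts/ are all [−voice], but /j/ (palatal glide) is [+voice]. No other single segment can be removed to leave a set sharing one feature value that the removed segment lacks, so /j/ is the odd one out.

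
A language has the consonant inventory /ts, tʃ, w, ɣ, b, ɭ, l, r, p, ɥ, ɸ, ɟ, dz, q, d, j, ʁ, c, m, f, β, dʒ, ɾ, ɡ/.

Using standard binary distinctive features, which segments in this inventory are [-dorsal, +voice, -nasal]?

Among the inventory, the [-dorsal] segments are /ts, tʃ, b, ɭ, l, r, p, ɸ, dz, d, m, f, β, dʒ, ɾ/.
Intersecting with [+voice] gives /b, ɭ, l, r, dz, d, m, β, dʒ, ɾ/.
Then [-nasal] leaves /b, ɭ, l, r, dz, d, β, dʒ, ɾ/.

b, ɭ, l, r, dz, d, β, dʒ, ɾ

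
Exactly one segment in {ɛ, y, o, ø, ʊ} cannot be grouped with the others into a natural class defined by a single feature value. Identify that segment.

[round] groups all but one: /ø, o, ʊ, y/ share [+round] while /ɛ/ (mid front unrounded lax vowel) alone is [−round]. Removing any other segment would not leave a single-feature class that excludes it.

ɛ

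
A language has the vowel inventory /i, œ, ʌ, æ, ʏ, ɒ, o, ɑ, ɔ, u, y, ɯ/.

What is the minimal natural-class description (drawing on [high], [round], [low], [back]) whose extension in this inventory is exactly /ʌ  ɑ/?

[-high, +back, -round]

/ʌ, ɑ/ are all [-high], [+back], [-round], and no other segment in the inventory matches all three values. Dropping any one of them over-generates: [+back, -round] alone would also admit /ɯ/; [-high, -round] alone would also admit /æ/; [-high, +back] alone would also admit /ɒ, o, ɔ/. No other combination of two listed features picks out exactly this set either, so fewer than three features will not do.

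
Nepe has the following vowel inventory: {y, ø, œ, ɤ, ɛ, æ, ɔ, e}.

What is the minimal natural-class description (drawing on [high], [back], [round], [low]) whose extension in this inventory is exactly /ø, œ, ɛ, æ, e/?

/ø, œ, ɛ, æ, e/ are all [−high], [−back], and no other segment in the inventory matches both values. Dropping any one of them over-generates: [−back] alone would also admit /y/; [−high] alone would also admit /ɤ, ɔ/. No other single listed feature picks out exactly this set either, so fewer than two features will not do.

[−high, −back]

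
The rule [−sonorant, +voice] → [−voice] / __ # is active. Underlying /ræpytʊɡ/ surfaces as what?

The only segment in the rule's environment that also matches [−sonorant, +voice] is /ɡ/. Applying [−voice] turns the voiced velar stop into /k/ (voiceless velar stop), giving [ræpytʊk].

[ræpytʊk]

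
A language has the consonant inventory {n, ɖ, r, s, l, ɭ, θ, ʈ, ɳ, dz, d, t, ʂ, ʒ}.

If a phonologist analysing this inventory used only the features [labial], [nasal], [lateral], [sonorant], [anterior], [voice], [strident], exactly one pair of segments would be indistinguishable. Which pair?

/t/ (voiceless alveolar stop) and /θ/ (voiceless dental fricative) are both [-labial], [-nasal], [-lateral], [-sonorant], [+anterior], [-voice], [-strident], so none of the listed features separates them. (They do differ in [continuant] and [distributed], which are not among the given features.) Every other pair in the inventory differs on at least one listed feature.

t, θ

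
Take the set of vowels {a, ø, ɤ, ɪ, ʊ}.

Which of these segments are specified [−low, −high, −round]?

The [−low] segments are /ø, ɤ, ɪ, ʊ/.
Within that set, [−high] gives /ø, ɤ/.
Of those, [−round] leaves /ɤ/.

ɤ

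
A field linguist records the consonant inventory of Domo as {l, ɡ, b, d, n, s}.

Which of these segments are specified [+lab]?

b

The feature [labial] marks segments articulated with one or both lips. In this inventory /b/ has that property, so it is [+labial]; /l, ɡ, d, n, s/ are [−labial].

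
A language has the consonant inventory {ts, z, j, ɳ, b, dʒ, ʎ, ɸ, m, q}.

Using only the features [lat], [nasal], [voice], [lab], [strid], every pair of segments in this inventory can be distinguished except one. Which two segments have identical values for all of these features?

On the given features, /dʒ/ and /z/ have an identical profile: [-lateral], [-nasal], [+voice], [-labial], [+strident]. No other two segments in the inventory coincide on all 5 features. (They do differ in [continuant], [anterior] and [distributed], which are not among the given features.)

dʒ, z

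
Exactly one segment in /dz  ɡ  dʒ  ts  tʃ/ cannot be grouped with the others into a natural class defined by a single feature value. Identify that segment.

ɡ

/dz, ts, tʃ, dʒ/ are all [+delayed release], but /ɡ/ (voiced velar stop) is [-delayed release]. No other single segment can be removed to leave a set sharing one feature value that the removed segment lacks, so /ɡ/ is the odd one out.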